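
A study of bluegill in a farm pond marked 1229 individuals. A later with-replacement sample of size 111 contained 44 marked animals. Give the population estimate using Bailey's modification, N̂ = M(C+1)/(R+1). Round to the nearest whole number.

N ≈ 3059

N̂ = 1229·(111+1)/(44+1) = 1229·112/45 = 137648/45 ≈ 3058.8 → 3059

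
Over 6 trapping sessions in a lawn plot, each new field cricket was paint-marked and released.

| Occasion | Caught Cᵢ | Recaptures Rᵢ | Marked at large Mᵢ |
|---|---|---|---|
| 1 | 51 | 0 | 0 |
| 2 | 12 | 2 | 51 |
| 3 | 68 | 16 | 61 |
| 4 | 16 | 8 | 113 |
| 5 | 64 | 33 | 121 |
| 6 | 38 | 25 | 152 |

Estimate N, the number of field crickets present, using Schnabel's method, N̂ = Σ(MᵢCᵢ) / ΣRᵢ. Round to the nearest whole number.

Σ MᵢCᵢ = 0·51 + 51·12 + 61·68 + 113·16 + 121·64 + 152·38 = 0 + 612 + 4148 + 1808 + 7744 + 5776 = 20088
Σ Rᵢ = 0 + 2 + 16 + 8 + 33 + 25 = 84
N̂ = 20088 / 84 ≈ 239.1 → 239

N ≈ 239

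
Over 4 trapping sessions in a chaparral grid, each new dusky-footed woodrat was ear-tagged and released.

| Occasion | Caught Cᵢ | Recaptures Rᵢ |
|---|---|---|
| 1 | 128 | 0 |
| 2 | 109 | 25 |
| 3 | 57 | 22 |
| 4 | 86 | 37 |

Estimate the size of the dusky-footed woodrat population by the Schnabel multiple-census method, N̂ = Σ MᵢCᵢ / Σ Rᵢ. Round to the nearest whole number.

Marked at large before each occasion: Mᵢ = Σⱼ<ᵢ (Cⱼ − Rⱼ) → M1=0, M2=128, M3=212, M4=247
Σ MᵢCᵢ = 0·128 + 128·109 + 212·57 + 247·86 = 0 + 13952 + 12084 + 21242 = 47278
Σ Rᵢ = 0 + 25 + 22 + 37 = 84
N̂ = 47278 / 84 ≈ 562.8 → 563

N ≈ 563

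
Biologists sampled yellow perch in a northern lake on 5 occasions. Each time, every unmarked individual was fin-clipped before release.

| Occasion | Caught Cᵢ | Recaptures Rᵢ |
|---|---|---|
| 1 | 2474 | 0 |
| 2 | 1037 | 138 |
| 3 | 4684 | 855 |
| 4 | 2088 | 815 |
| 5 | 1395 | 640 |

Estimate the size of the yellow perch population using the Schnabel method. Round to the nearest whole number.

Marked at large before each occasion: Mᵢ = Σⱼ<ᵢ (Cⱼ − Rⱼ) → M1=0, M2=2474, M3=3373, M4=7202, M5=8475
Σ MᵢCᵢ = 0·2474 + 2474·1037 + 3373·4684 + 7202·2088 + 8475·1395 = 0 + 2565538 + 15799132 + 15037776 + 11822625 = 45225071
Σ Rᵢ = 0 + 138 + 855 + 815 + 640 = 2448
N̂ = 45225071 / 2448 ≈ 18474.3 → 18474

N ≈ 18,474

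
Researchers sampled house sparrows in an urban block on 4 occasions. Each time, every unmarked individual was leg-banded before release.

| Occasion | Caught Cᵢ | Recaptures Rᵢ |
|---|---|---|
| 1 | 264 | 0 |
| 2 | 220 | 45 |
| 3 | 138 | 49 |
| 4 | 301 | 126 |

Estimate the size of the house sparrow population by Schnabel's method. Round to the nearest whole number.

N ≈ 1262

Marked at large before each occasion: Mᵢ = Σⱼ<ᵢ (Cⱼ − Rⱼ) → M1=0, M2=264, M3=439, M4=528
Σ MᵢCᵢ = 0·264 + 264·220 + 439·138 + 528·301 = 0 + 58080 + 60582 + 158928 = 277590
Σ Rᵢ = 0 + 45 + 49 + 126 = 220
N̂ = 277590 / 220 ≈ 1261.8 → 1262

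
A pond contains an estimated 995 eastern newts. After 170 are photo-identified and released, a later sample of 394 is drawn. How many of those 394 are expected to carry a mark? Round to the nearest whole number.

Expected recaptures E[R] = M·C / N.
E[R] = 170 × 394 / 995 = 66980 / 995 ≈ 67.3 → 67

expected recaptures ≈ 67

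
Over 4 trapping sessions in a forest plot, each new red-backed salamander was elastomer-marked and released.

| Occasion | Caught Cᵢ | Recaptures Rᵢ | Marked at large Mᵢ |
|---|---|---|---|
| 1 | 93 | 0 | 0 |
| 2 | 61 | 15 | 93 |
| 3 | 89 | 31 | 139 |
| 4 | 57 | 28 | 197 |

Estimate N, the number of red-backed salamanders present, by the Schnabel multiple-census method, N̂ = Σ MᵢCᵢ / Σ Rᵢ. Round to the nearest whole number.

N ≈ 396

Σ MᵢCᵢ = 0·93 + 93·61 + 139·89 + 197·57 = 0 + 5673 + 12371 + 11229 = 29273
Σ Rᵢ = 0 + 15 + 31 + 28 = 74
N̂ = 29273 / 74 ≈ 395.6 → 396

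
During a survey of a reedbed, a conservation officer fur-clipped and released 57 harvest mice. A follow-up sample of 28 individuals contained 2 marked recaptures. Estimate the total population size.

N = 798

N = (57 × 28) / 2 = 1596 / 2 = 798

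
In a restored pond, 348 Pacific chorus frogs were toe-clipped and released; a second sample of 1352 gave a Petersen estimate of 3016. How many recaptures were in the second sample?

From N = M·C/R: R = M·C / N = 348·1352 / 3016 = 470496 / 3016 = 156.

R = 156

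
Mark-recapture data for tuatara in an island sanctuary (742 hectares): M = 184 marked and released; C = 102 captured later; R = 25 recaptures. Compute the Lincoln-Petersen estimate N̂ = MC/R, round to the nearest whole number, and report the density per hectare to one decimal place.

density ≈ 1.0 tuatara per hectare

N̂ = 184·102/25 = 18768/25 ≈ 750.7 → 751
Density = N̂ / area = 751 / 742 ≈ 1.01 → 1.0 per hectare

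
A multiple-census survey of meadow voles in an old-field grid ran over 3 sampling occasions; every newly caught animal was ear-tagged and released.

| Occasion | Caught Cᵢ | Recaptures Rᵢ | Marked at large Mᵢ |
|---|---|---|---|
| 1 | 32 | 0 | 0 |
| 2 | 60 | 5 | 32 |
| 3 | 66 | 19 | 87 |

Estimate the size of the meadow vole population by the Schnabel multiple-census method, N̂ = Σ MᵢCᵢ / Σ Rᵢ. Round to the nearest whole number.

N ≈ 319

Σ MᵢCᵢ = 0·32 + 32·60 + 87·66 = 0 + 1920 + 5742 = 7662
Σ Rᵢ = 0 + 5 + 19 = 24
N̂ = 7662 / 24 ≈ 319.2 → 319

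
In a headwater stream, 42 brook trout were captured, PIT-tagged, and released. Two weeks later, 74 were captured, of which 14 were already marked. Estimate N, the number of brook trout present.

N = 222

Lincoln-Petersen assumes M/N = R/C, so N = M·C / R.
N = (42 × 74) / 14 = 3108 / 14 = 222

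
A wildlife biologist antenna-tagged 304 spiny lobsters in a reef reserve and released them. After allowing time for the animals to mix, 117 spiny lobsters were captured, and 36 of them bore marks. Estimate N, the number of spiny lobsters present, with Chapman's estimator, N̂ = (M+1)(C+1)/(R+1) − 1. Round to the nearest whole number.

N̂ = (304+1)(117+1)/(36+1) − 1 = 305·118/37 − 1
= 35990/37 − 1 ≈ 972.7 − 1 ≈ 971.7 → 972

N ≈ 972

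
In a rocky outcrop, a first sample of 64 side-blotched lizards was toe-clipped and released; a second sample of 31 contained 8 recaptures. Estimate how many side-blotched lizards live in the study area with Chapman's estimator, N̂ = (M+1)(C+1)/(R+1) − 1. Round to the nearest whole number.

N ≈ 230

N̂ = (64+1)(31+1)/(8+1) − 1 = 65·32/9 − 1
= 2080/9 − 1 ≈ 231.1 − 1 ≈ 230.1 → 230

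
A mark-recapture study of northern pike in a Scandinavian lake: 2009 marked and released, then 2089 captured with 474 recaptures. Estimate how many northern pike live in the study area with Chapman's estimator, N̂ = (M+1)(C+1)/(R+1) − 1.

N̂ = (2009+1)(2089+1)/(474+1) − 1 = 2010·2090/475 − 1
= 4200900/475 − 1 = 8844 − 1 = 8843

N = 8843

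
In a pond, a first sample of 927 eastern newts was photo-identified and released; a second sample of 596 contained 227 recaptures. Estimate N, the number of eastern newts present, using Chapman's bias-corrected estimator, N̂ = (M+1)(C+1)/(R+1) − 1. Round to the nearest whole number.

N̂ = (927+1)(596+1)/(227+1) − 1 = 928·597/228 − 1
= 554016/228 − 1 ≈ 2429.9 − 1 ≈ 2428.9 → 2429

N ≈ 2429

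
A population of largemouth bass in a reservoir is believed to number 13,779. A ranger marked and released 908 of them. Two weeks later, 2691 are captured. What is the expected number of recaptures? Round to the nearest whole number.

The marked fraction of the population is 908/13779, so in a sample of 2691 expect C·(M/N) marked.
E[R] = 908 × 2691 / 13779 = 2443428 / 13779 ≈ 177.3 → 177

expected recaptures ≈ 177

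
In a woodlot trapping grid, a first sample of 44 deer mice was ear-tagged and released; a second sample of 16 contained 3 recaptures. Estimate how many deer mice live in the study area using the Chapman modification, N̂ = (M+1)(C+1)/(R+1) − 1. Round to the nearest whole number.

N ≈ 190

N̂ = (44+1)(16+1)/(3+1) − 1 = 45·17/4 − 1
= 765/4 − 1 ≈ 191.2 − 1 ≈ 190.2 → 190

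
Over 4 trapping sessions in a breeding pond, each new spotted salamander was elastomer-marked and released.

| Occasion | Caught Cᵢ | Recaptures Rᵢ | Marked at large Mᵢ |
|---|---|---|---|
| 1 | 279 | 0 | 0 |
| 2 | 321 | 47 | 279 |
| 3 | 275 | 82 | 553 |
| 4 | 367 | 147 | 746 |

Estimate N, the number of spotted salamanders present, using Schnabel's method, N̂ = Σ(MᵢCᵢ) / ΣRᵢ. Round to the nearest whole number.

N ≈ 1867

Σ MᵢCᵢ = 0·279 + 279·321 + 553·275 + 746·367 = 0 + 89559 + 152075 + 273782 = 515416
Σ Rᵢ = 0 + 47 + 82 + 147 = 276
N̂ = 515416 / 276 ≈ 1867.4 → 1867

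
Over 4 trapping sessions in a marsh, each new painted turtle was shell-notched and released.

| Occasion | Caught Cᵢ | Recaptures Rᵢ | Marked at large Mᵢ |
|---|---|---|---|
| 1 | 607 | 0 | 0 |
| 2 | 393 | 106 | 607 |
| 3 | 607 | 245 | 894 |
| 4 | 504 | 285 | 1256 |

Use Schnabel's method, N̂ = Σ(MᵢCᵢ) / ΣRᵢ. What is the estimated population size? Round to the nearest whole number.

Σ MᵢCᵢ = 0·607 + 607·393 + 894·607 + 1256·504 = 0 + 238551 + 542658 + 633024 = 1414233
Σ Rᵢ = 0 + 106 + 245 + 285 = 636
N̂ = 1414233 / 636 ≈ 2223.6 → 2224

N ≈ 2224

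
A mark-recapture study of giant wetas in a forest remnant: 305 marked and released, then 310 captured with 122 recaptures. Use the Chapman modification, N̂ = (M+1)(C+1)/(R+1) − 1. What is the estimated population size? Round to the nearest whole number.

N ≈ 773

N̂ = (305+1)(310+1)/(122+1) − 1 = 306·311/123 − 1
= 95166/123 − 1 ≈ 773.7 − 1 ≈ 772.7 → 773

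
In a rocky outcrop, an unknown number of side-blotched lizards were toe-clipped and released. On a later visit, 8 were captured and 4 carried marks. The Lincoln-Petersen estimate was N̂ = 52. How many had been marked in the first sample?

M = 26

From N = M·C/R: M = N·R / C = 52·4 / 8 = 208 / 8 = 26.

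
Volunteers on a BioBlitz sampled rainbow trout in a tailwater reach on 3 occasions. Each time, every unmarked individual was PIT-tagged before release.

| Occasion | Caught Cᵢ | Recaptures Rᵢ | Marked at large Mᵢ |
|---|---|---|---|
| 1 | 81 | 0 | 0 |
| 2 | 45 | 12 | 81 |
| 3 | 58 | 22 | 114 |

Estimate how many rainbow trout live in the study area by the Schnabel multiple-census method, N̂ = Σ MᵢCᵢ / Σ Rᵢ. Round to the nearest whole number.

N ≈ 302

Σ MᵢCᵢ = 0·81 + 81·45 + 114·58 = 0 + 3645 + 6612 = 10257
Σ Rᵢ = 0 + 12 + 22 = 34
N̂ = 10257 / 34 ≈ 301.7 → 302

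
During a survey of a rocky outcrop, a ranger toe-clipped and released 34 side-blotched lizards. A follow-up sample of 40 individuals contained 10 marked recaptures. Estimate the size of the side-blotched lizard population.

N = 136

N = (34 × 40) / 10 = 1360 / 10 = 136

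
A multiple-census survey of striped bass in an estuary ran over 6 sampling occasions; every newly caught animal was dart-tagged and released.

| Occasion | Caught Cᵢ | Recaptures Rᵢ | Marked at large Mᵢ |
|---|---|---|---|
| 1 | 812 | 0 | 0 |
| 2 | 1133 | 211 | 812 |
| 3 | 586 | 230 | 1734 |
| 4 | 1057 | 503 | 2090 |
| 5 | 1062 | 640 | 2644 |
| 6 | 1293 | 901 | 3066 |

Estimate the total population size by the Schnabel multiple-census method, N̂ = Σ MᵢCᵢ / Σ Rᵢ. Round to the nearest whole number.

Σ MᵢCᵢ = 0·812 + 812·1133 + 1734·586 + 2090·1057 + 2644·1062 + 3066·1293 = 0 + 919996 + 1016124 + 2209130 + 2807928 + 3964338 = 10917516
Σ Rᵢ = 0 + 211 + 230 + 503 + 640 + 901 = 2485
N̂ = 10917516 / 2485 ≈ 4393.4 → 4393

N ≈ 4393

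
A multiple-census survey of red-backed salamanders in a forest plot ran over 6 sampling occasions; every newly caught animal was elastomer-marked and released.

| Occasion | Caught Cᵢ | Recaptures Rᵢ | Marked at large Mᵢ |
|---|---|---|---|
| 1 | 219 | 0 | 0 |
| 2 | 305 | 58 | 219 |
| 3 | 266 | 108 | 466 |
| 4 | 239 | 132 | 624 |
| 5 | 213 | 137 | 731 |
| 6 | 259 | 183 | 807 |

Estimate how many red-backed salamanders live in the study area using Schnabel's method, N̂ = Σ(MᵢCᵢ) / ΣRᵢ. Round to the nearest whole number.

Σ MᵢCᵢ = 0·219 + 219·305 + 466·266 + 624·239 + 731·213 + 807·259 = 0 + 66795 + 123956 + 149136 + 155703 + 209013 = 704603
Σ Rᵢ = 0 + 58 + 108 + 132 + 137 + 183 = 618
N̂ = 704603 / 618 ≈ 1140.1 → 1140

N ≈ 1140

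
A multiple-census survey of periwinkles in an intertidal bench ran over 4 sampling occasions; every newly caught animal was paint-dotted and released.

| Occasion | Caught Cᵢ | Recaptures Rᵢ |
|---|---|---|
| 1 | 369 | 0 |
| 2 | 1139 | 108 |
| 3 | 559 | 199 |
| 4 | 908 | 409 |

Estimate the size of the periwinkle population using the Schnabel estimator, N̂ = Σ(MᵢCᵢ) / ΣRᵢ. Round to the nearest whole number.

Marked at large before each occasion: Mᵢ = Σⱼ<ᵢ (Cⱼ − Rⱼ) → M1=0, M2=369, M3=1400, M4=1760
Σ MᵢCᵢ = 0·369 + 369·1139 + 1400·559 + 1760·908 = 0 + 420291 + 782600 + 1598080 = 2800971
Σ Rᵢ = 0 + 108 + 199 + 409 = 716
N̂ = 2800971 / 716 ≈ 3912.0 → 3912

N ≈ 3912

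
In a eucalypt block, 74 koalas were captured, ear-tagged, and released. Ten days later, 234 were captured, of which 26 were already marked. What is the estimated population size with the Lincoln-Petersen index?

N = (74 × 234) / 26 = 17316 / 26 = 666

N = 666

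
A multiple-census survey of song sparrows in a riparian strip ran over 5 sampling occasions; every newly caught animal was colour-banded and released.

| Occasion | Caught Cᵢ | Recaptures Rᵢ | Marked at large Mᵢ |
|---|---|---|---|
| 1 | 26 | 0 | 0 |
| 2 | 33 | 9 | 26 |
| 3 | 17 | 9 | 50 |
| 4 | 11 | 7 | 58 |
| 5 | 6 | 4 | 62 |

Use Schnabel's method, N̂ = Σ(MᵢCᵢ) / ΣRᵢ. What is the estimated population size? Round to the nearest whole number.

Σ MᵢCᵢ = 0·26 + 26·33 + 50·17 + 58·11 + 62·6 = 0 + 858 + 850 + 638 + 372 = 2718
Σ Rᵢ = 0 + 9 + 9 + 7 + 4 = 29
N̂ = 2718 / 29 ≈ 93.7 → 94

N ≈ 94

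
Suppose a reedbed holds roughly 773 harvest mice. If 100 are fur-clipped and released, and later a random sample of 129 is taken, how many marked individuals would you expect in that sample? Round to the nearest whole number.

The marked fraction of the population is 100/773, so in a sample of 129 expect C·(M/N) marked.
E[R] = 100 × 129 / 773 = 12900 / 773 ≈ 16.7 → 17

expected recaptures ≈ 17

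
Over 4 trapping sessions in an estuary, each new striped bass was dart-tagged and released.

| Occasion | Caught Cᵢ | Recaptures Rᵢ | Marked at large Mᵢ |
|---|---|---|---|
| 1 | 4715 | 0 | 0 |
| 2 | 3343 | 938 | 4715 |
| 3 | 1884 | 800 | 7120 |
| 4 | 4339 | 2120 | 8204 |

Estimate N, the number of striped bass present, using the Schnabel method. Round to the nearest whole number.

N ≈ 16,789

Σ MᵢCᵢ = 0·4715 + 4715·3343 + 7120·1884 + 8204·4339 = 0 + 15762245 + 13414080 + 35597156 = 64773481
Σ Rᵢ = 0 + 938 + 800 + 2120 = 3858
N̂ = 64773481 / 3858 ≈ 16789.4 → 16789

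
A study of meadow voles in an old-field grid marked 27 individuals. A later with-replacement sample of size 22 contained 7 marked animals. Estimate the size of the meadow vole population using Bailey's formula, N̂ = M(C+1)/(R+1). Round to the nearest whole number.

N̂ = 27·(22+1)/(7+1) = 27·23/8 = 621/8 ≈ 77.6 → 78

N ≈ 78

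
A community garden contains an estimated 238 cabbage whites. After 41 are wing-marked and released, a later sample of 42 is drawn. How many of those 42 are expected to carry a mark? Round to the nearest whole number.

expected recaptures ≈ 7

Expected recaptures E[R] = M·C / N.
E[R] = 41 × 42 / 238 = 1722 / 238 ≈ 7.2 → 7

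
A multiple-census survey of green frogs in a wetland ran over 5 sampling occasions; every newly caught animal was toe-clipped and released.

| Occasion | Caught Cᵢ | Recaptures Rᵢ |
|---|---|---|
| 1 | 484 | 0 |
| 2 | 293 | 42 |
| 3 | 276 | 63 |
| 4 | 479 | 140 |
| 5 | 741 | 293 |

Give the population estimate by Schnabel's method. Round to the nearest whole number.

N ≈ 3257

Marked at large before each occasion: Mᵢ = Σⱼ<ᵢ (Cⱼ − Rⱼ) → M1=0, M2=484, M3=735, M4=948, M5=1287
Σ MᵢCᵢ = 0·484 + 484·293 + 735·276 + 948·479 + 1287·741 = 0 + 141812 + 202860 + 454092 + 953667 = 1752431
Σ Rᵢ = 0 + 42 + 63 + 140 + 293 = 538
N̂ = 1752431 / 538 ≈ 3257.3 → 3257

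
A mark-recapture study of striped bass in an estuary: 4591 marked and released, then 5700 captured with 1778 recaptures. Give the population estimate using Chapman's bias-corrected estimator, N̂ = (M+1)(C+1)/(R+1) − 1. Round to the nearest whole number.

N ≈ 14,715

N̂ = (4591+1)(5700+1)/(1778+1) − 1 = 4592·5701/1779 − 1
= 26178992/1779 − 1 ≈ 14715.6 − 1 ≈ 14714.6 → 14715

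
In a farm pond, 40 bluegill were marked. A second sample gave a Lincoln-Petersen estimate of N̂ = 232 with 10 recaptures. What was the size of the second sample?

From N = M·C/R: C = N·R / M = 232·10 / 40 = 2320 / 40 = 58.

C = 58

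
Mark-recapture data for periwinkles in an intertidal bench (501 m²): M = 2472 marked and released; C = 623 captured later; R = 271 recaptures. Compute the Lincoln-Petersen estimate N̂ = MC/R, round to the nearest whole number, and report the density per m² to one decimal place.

density ≈ 11.3 periwinkles per m²

N̂ = 2472·623/271 = 1540056/271 ≈ 5682.9 → 5683
Density = N̂ / area = 5683 / 501 ≈ 11.34 → 11.3 per m²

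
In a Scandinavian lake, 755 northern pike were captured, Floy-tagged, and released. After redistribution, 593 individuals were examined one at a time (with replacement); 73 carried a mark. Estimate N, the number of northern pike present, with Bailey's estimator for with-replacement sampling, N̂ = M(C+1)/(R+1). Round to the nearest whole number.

N ≈ 6060

N̂ = 755·(593+1)/(73+1) = 755·594/74 = 448470/74 ≈ 6060.4 → 6060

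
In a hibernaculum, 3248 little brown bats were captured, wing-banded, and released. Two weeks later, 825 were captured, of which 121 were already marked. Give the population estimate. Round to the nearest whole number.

N ≈ 22,145

The marked fraction in the recapture sample should equal the marked fraction in the population: 121/825 = 3248/N.
N = (3248 × 825) / 121 = 2679600 / 121 ≈ 22145.45 → 22145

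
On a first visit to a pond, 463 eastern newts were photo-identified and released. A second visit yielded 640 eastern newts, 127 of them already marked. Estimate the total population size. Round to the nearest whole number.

Lincoln-Petersen assumes M/N = R/C, so N = M·C / R.
N = (463 × 640) / 127 = 296320 / 127 ≈ 2333.2 → 2333

N ≈ 2333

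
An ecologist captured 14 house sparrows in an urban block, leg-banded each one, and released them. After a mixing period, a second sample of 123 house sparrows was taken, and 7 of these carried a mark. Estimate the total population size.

If marked individuals mix randomly, R/C ≈ M/N, giving N ≈ M·C/R.
N = (14 × 123) / 7 = 1722 / 7 = 246

N = 246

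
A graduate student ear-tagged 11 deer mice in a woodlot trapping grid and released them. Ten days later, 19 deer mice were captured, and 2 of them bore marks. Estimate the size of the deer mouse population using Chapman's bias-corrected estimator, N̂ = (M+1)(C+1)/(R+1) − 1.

N = 79

N̂ = (11+1)(19+1)/(2+1) − 1 = 12·20/3 − 1
= 240/3 − 1 = 80 − 1 = 79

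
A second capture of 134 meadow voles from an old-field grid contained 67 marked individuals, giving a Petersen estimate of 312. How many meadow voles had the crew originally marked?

From N = M·C/R: M = N·R / C = 312·67 / 134 = 20904 / 134 = 156.

M = 156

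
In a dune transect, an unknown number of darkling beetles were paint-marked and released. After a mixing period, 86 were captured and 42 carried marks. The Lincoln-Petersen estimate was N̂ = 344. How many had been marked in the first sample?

M = 168

From N = M·C/R: M = N·R / C = 344·42 / 86 = 14448 / 86 = 168.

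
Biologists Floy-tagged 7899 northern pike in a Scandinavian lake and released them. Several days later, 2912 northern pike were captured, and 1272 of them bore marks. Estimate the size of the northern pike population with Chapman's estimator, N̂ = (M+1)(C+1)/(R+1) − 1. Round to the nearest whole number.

N ≈ 18,077

N̂ = (7899+1)(2912+1)/(1272+1) − 1 = 7900·2913/1273 − 1
= 23012700/1273 − 1 ≈ 18077.5 − 1 ≈ 18076.5 → 18077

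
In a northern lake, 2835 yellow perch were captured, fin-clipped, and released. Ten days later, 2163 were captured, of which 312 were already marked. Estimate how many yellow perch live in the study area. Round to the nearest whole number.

N = (2835 × 2163) / 312 = 6132105 / 312 ≈ 19654.2 → 19654

N ≈ 19,654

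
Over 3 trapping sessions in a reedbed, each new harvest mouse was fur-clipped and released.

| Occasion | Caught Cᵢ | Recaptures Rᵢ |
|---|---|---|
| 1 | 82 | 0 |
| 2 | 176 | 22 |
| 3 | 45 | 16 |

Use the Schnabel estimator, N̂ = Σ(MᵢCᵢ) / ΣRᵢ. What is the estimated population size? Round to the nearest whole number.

N ≈ 659

Marked at large before each occasion: Mᵢ = Σⱼ<ᵢ (Cⱼ − Rⱼ) → M1=0, M2=82, M3=236
Σ MᵢCᵢ = 0·82 + 82·176 + 236·45 = 0 + 14432 + 10620 = 25052
Σ Rᵢ = 0 + 22 + 16 = 38
N̂ = 25052 / 38 ≈ 659.3 → 659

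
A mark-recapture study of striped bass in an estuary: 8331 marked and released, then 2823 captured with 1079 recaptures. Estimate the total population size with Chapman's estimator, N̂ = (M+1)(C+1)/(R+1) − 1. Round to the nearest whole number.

N ≈ 21,786

N̂ = (8331+1)(2823+1)/(1079+1) − 1 = 8332·2824/1080 − 1
= 23529568/1080 − 1 ≈ 21786.6 − 1 ≈ 21785.6 → 21786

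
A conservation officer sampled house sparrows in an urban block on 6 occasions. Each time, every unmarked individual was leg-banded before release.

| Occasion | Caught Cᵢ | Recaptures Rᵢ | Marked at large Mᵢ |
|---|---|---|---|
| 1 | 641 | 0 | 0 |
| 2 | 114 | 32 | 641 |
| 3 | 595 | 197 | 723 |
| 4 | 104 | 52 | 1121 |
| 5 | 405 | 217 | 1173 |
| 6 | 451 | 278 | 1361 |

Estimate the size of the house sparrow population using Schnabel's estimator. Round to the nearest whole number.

N ≈ 2202

Σ MᵢCᵢ = 0·641 + 641·114 + 723·595 + 1121·104 + 1173·405 + 1361·451 = 0 + 73074 + 430185 + 116584 + 475065 + 613811 = 1708719
Σ Rᵢ = 0 + 32 + 197 + 52 + 217 + 278 = 776
N̂ = 1708719 / 776 ≈ 2202.0 → 2202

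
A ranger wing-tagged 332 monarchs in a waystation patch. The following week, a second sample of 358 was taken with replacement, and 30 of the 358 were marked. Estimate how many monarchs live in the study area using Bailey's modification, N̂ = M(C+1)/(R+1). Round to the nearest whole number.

N̂ = 332·(358+1)/(30+1) = 332·359/31 = 119188/31 ≈ 3844.8 → 3845

N ≈ 3845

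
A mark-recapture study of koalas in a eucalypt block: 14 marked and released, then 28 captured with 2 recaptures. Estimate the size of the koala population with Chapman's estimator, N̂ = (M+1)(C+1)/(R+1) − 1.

N = 144

N̂ = (14+1)(28+1)/(2+1) − 1 = 15·29/3 − 1
= 435/3 − 1 = 145 − 1 = 144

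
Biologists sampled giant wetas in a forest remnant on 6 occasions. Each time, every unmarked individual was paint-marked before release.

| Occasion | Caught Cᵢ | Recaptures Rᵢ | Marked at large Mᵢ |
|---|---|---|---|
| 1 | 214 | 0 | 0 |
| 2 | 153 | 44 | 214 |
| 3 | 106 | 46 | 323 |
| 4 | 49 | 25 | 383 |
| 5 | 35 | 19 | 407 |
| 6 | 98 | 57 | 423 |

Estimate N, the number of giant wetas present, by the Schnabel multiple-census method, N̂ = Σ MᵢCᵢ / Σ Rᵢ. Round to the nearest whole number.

N ≈ 741

Σ MᵢCᵢ = 0·214 + 214·153 + 323·106 + 383·49 + 407·35 + 423·98 = 0 + 32742 + 34238 + 18767 + 14245 + 41454 = 141446
Σ Rᵢ = 0 + 44 + 46 + 25 + 19 + 57 = 191
N̂ = 141446 / 191 ≈ 740.6 → 741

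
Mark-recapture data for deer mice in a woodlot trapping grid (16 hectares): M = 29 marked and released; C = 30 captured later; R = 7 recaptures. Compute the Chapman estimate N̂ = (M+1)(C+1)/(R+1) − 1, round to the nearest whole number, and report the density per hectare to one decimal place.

N̂ = 30·31/8 − 1 = 930/8 − 1 ≈ 115.2 → 115
Density = N̂ / area = 115 / 16 ≈ 7.19 → 7.2 per hectare

density ≈ 7.2 deer mice per hectare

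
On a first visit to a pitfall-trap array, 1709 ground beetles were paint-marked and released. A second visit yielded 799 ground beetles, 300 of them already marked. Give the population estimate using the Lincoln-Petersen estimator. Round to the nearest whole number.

Lincoln-Petersen assumes M/N = R/C, so N = M·C / R.
N = (1709 × 799) / 300 = 1365491 / 300 ≈ 4551.6 → 4552

N ≈ 4552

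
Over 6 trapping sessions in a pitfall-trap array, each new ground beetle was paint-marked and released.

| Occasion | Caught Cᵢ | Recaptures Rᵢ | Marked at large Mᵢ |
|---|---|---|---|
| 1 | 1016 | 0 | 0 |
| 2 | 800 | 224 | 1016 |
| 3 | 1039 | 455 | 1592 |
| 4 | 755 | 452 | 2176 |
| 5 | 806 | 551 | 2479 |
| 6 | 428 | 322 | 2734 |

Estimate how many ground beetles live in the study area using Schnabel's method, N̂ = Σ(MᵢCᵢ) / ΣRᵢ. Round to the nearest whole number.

Σ MᵢCᵢ = 0·1016 + 1016·800 + 1592·1039 + 2176·755 + 2479·806 + 2734·428 = 0 + 812800 + 1654088 + 1642880 + 1998074 + 1170152 = 7277994
Σ Rᵢ = 0 + 224 + 455 + 452 + 551 + 322 = 2004
N̂ = 7277994 / 2004 ≈ 3631.7 → 3632

N ≈ 3632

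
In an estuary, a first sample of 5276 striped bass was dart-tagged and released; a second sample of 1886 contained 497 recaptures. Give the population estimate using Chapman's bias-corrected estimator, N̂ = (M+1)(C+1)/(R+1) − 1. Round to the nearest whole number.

N ≈ 19,994

N̂ = (5276+1)(1886+1)/(497+1) − 1 = 5277·1887/498 − 1
= 9957699/498 − 1 ≈ 19995.4 − 1 ≈ 19994.4 → 19994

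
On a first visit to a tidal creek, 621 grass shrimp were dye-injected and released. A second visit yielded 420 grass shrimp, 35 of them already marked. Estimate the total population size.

N = 7452

If marked individuals mix randomly, R/C ≈ M/N, giving N ≈ M·C/R.
N = (621 × 420) / 35 = 260820 / 35 = 7452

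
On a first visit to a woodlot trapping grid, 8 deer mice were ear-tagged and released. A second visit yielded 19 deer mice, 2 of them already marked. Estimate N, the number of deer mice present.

N = (8 × 19) / 2 = 152 / 2 = 76

N = 76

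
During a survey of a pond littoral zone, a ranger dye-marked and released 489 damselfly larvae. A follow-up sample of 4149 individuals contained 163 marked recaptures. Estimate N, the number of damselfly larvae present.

If marked individuals mix randomly, R/C ≈ M/N, giving N ≈ M·C/R.
N = (489 × 4149) / 163 = 2028861 / 163 = 12447

N = 12,447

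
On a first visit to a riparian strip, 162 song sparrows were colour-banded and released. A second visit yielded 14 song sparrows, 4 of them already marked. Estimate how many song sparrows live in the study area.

N = (162 × 14) / 4 = 2268 / 4 = 567

N = 567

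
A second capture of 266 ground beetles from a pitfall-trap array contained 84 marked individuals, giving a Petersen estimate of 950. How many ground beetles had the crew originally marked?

From N = M·C/R: M = N·R / C = 950·84 / 266 = 79800 / 266 = 300.

M = 300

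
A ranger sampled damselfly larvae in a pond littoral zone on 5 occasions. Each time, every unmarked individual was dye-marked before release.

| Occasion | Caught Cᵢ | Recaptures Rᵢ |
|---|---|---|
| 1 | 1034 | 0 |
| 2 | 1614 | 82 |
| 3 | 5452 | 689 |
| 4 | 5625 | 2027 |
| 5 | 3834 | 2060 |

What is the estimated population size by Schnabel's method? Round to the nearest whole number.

N ≈ 20,333

Marked at large before each occasion: Mᵢ = Σⱼ<ᵢ (Cⱼ − Rⱼ) → M1=0, M2=1034, M3=2566, M4=7329, M5=10927
Σ MᵢCᵢ = 0·1034 + 1034·1614 + 2566·5452 + 7329·5625 + 10927·3834 = 0 + 1668876 + 13989832 + 41225625 + 41894118 = 98778451
Σ Rᵢ = 0 + 82 + 689 + 2027 + 2060 = 4858
N̂ = 98778451 / 4858 ≈ 20333.2 → 20333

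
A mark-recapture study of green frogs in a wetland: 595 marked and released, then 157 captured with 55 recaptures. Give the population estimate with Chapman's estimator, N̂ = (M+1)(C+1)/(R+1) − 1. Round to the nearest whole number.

N ≈ 1681

N̂ = (595+1)(157+1)/(55+1) − 1 = 596·158/56 − 1
= 94168/56 − 1 ≈ 1681.6 − 1 ≈ 1680.6 → 1681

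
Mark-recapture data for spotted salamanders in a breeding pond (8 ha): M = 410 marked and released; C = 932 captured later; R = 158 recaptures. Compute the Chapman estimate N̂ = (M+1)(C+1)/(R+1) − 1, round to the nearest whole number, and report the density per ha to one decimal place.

density ≈ 301.4 spotted salamanders per ha

N̂ = 411·933/159 − 1 = 383463/159 − 1 ≈ 2410.7 → 2411
Density = N̂ / area = 2411 / 8 ≈ 301.38 → 301.4 per ha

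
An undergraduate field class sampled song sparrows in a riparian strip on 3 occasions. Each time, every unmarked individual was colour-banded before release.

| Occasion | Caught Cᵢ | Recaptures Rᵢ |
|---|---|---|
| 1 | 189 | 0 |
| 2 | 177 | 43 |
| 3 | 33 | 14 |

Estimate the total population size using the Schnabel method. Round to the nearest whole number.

N ≈ 774

Marked at large before each occasion: Mᵢ = Σⱼ<ᵢ (Cⱼ − Rⱼ) → M1=0, M2=189, M3=323
Σ MᵢCᵢ = 0·189 + 189·177 + 323·33 = 0 + 33453 + 10659 = 44112
Σ Rᵢ = 0 + 43 + 14 = 57
N̂ = 44112 / 57 ≈ 773.9 → 774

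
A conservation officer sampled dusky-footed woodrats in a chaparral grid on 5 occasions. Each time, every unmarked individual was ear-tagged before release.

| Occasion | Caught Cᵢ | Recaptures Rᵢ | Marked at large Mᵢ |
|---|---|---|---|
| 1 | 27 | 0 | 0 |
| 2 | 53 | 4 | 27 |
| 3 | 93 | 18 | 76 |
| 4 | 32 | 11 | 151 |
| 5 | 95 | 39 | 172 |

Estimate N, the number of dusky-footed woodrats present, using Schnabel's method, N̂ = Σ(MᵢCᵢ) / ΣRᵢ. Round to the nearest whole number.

Σ MᵢCᵢ = 0·27 + 27·53 + 76·93 + 151·32 + 172·95 = 0 + 1431 + 7068 + 4832 + 16340 = 29671
Σ Rᵢ = 0 + 4 + 18 + 11 + 39 = 72
N̂ = 29671 / 72 ≈ 412.1 → 412

N ≈ 412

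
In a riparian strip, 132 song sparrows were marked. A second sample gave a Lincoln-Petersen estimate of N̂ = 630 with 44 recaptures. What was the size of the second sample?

C = 210

From N = M·C/R: C = N·R / M = 630·44 / 132 = 27720 / 132 = 210.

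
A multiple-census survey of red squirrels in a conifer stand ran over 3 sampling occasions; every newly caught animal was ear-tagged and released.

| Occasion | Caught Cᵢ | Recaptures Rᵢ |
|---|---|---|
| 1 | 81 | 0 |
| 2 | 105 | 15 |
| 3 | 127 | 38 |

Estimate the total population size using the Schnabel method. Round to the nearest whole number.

Marked at large before each occasion: Mᵢ = Σⱼ<ᵢ (Cⱼ − Rⱼ) → M1=0, M2=81, M3=171
Σ MᵢCᵢ = 0·81 + 81·105 + 171·127 = 0 + 8505 + 21717 = 30222
Σ Rᵢ = 0 + 15 + 38 = 53
N̂ = 30222 / 53 ≈ 570.2 → 570

N ≈ 570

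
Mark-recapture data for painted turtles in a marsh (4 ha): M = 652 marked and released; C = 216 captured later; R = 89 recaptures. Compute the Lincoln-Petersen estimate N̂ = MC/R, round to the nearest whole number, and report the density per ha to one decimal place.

density ≈ 395.5 painted turtles per ha

N̂ = 652·216/89 = 140832/89 ≈ 1582.4 → 1582
Density = N̂ / area = 1582 / 4 ≈ 395.50 → 395.5 per ha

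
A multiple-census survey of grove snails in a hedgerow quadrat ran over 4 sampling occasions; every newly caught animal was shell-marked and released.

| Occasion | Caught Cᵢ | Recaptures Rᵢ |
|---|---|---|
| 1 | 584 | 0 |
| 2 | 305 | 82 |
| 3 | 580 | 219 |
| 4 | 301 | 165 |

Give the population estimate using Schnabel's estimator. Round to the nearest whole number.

Marked at large before each occasion: Mᵢ = Σⱼ<ᵢ (Cⱼ − Rⱼ) → M1=0, M2=584, M3=807, M4=1168
Σ MᵢCᵢ = 0·584 + 584·305 + 807·580 + 1168·301 = 0 + 178120 + 468060 + 351568 = 997748
Σ Rᵢ = 0 + 82 + 219 + 165 = 466
N̂ = 997748 / 466 ≈ 2141.1 → 2141

N ≈ 2141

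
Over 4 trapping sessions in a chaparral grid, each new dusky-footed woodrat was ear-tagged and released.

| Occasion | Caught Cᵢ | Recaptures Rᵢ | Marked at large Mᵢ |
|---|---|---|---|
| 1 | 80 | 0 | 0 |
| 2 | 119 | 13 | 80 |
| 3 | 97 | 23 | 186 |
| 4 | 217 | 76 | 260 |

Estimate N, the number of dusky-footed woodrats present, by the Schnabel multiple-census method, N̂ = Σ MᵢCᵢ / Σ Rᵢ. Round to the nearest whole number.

N ≈ 750

Σ MᵢCᵢ = 0·80 + 80·119 + 186·97 + 260·217 = 0 + 9520 + 18042 + 56420 = 83982
Σ Rᵢ = 0 + 13 + 23 + 76 = 112
N̂ = 83982 / 112 ≈ 749.8 → 750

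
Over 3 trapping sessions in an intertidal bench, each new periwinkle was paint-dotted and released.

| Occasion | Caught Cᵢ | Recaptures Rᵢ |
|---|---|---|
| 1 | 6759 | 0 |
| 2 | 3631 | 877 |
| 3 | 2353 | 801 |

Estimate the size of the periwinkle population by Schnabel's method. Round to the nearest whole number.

Marked at large before each occasion: Mᵢ = Σⱼ<ᵢ (Cⱼ − Rⱼ) → M1=0, M2=6759, M3=9513
Σ MᵢCᵢ = 0·6759 + 6759·3631 + 9513·2353 = 0 + 24541929 + 22384089 = 46926018
Σ Rᵢ = 0 + 877 + 801 = 1678
N̂ = 46926018 / 1678 ≈ 27965.4 → 27965

N ≈ 27,965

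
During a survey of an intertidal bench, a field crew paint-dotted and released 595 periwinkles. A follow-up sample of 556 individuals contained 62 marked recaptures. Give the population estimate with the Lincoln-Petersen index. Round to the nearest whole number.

N ≈ 5336

N = (595 × 556) / 62 = 330820 / 62 ≈ 5335.8 → 5336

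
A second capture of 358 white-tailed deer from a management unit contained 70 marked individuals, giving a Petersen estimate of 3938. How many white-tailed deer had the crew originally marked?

From N = M·C/R: M = N·R / C = 3938·70 / 358 = 275660 / 358 = 770.

M = 770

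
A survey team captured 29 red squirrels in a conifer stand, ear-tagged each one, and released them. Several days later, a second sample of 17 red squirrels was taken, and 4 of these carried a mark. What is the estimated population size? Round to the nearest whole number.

N = (29 × 17) / 4 = 493 / 4 ≈ 123.2 → 123

N ≈ 123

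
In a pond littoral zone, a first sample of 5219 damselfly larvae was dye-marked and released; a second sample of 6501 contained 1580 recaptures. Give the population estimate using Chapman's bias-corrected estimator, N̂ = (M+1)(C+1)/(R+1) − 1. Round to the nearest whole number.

N̂ = (5219+1)(6501+1)/(1580+1) − 1 = 5220·6502/1581 − 1
= 33940440/1581 − 1 ≈ 21467.7 − 1 ≈ 21466.7 → 21467

N ≈ 21,467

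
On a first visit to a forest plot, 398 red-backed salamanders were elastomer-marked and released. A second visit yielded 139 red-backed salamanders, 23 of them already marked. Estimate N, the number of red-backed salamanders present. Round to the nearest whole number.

N ≈ 2405

If marked individuals mix randomly, R/C ≈ M/N, giving N ≈ M·C/R.
N = (398 × 139) / 23 = 55322 / 23 ≈ 2405.3 → 2405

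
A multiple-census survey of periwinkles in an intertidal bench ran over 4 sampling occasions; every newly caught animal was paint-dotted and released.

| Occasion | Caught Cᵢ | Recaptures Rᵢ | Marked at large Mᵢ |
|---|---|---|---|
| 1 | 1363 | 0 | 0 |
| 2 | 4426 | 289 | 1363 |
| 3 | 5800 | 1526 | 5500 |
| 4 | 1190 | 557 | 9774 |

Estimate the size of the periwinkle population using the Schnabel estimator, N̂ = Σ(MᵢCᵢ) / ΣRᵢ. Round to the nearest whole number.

Σ MᵢCᵢ = 0·1363 + 1363·4426 + 5500·5800 + 9774·1190 = 0 + 6032638 + 31900000 + 11631060 = 49563698
Σ Rᵢ = 0 + 289 + 1526 + 557 = 2372
N̂ = 49563698 / 2372 ≈ 20895.3 → 20895

N ≈ 20,895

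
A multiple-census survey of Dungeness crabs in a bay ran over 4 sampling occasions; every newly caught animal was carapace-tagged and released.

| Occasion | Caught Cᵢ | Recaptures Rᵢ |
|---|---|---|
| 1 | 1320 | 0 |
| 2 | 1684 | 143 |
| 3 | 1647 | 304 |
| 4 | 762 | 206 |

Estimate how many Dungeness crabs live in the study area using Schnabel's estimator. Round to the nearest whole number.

N ≈ 15,526

Marked at large before each occasion: Mᵢ = Σⱼ<ᵢ (Cⱼ − Rⱼ) → M1=0, M2=1320, M3=2861, M4=4204
Σ MᵢCᵢ = 0·1320 + 1320·1684 + 2861·1647 + 4204·762 = 0 + 2222880 + 4712067 + 3203448 = 10138395
Σ Rᵢ = 0 + 143 + 304 + 206 = 653
N̂ = 10138395 / 653 ≈ 15525.9 → 15526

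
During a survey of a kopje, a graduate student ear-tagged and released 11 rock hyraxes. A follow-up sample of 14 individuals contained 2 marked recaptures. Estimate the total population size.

N = 77

The marked fraction in the recapture sample should equal the marked fraction in the population: 2/14 = 11/N.
N = (11 × 14) / 2 = 154 / 2 = 77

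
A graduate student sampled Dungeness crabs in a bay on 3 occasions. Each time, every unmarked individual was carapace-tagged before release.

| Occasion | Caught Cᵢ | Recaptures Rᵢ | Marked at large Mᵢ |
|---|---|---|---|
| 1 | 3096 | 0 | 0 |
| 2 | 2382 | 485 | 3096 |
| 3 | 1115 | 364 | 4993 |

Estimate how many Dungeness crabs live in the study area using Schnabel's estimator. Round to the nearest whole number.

N ≈ 15,244

Σ MᵢCᵢ = 0·3096 + 3096·2382 + 4993·1115 = 0 + 7374672 + 5567195 = 12941867
Σ Rᵢ = 0 + 485 + 364 = 849
N̂ = 12941867 / 849 ≈ 15243.7 → 15244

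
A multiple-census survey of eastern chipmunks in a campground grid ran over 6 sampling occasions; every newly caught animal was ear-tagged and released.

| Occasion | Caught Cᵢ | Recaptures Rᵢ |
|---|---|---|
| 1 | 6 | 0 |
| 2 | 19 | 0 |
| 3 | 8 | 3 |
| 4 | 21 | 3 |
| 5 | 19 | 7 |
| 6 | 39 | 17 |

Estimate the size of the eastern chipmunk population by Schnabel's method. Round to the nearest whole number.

N ≈ 140

Marked at large before each occasion: Mᵢ = Σⱼ<ᵢ (Cⱼ − Rⱼ) → M1=0, M2=6, M3=25, M4=30, M5=48, M6=60
Σ MᵢCᵢ = 0·6 + 6·19 + 25·8 + 30·21 + 48·19 + 60·39 = 0 + 114 + 200 + 630 + 912 + 2340 = 4196
Σ Rᵢ = 0 + 0 + 3 + 3 + 7 + 17 = 30
N̂ = 4196 / 30 ≈ 139.9 → 140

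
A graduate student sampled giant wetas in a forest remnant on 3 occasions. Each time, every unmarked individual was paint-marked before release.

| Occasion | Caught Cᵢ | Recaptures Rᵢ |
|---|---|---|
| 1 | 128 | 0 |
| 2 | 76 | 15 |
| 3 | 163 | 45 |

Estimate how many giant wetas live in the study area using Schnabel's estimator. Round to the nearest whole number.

Marked at large before each occasion: Mᵢ = Σⱼ<ᵢ (Cⱼ − Rⱼ) → M1=0, M2=128, M3=189
Σ MᵢCᵢ = 0·128 + 128·76 + 189·163 = 0 + 9728 + 30807 = 40535
Σ Rᵢ = 0 + 15 + 45 = 60
N̂ = 40535 / 60 ≈ 675.6 → 676

N ≈ 676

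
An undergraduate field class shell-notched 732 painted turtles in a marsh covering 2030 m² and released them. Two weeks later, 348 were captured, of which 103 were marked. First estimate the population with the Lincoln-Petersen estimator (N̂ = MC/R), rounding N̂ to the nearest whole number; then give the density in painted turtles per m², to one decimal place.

density ≈ 1.2 painted turtles per m²

N̂ = 732·348/103 = 254736/103 ≈ 2473.2 → 2473
Density = N̂ / area = 2473 / 2030 ≈ 1.22 → 1.2 per m²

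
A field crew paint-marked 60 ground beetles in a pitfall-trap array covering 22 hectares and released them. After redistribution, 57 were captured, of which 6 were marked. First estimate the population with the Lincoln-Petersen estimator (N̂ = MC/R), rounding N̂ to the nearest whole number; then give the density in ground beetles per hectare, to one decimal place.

density ≈ 25.9 ground beetles per hectare

N̂ = 60·57/6 = 3420/6 = 570
Density = N̂ / area = 570 / 22 ≈ 25.91 → 25.9 per hectare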